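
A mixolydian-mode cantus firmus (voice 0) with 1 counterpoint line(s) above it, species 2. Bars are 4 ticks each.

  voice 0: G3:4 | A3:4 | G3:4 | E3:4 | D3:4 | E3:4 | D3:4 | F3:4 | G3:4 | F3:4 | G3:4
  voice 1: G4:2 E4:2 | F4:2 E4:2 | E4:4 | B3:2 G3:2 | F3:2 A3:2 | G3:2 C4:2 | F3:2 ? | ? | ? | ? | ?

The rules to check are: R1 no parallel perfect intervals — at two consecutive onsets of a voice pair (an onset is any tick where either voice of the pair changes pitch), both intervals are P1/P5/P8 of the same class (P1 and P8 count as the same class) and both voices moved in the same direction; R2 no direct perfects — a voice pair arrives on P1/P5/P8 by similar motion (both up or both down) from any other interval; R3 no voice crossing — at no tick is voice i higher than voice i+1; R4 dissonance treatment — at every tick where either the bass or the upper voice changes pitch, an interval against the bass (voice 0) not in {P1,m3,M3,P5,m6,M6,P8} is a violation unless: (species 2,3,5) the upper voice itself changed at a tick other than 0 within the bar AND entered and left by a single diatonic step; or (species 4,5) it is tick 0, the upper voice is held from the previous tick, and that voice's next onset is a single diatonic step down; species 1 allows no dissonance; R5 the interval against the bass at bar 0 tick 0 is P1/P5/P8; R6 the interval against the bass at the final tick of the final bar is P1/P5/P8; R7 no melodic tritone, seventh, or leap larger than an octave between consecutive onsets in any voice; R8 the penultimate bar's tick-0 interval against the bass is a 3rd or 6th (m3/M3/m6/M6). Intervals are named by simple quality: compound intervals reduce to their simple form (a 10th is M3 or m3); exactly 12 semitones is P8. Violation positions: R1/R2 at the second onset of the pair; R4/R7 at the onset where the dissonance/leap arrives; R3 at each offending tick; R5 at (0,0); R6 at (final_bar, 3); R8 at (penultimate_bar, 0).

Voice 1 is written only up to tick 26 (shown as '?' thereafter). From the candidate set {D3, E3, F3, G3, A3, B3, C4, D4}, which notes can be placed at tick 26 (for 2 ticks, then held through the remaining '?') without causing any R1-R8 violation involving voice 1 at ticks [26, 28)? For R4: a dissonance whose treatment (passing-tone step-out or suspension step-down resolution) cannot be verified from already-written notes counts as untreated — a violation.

D3: legal
E3: violates R4
F3: legal
G3: violates R4
A3: legal
B3: violates R7
C4: violates R4
D4: legal

{A3, D3, D4, F3}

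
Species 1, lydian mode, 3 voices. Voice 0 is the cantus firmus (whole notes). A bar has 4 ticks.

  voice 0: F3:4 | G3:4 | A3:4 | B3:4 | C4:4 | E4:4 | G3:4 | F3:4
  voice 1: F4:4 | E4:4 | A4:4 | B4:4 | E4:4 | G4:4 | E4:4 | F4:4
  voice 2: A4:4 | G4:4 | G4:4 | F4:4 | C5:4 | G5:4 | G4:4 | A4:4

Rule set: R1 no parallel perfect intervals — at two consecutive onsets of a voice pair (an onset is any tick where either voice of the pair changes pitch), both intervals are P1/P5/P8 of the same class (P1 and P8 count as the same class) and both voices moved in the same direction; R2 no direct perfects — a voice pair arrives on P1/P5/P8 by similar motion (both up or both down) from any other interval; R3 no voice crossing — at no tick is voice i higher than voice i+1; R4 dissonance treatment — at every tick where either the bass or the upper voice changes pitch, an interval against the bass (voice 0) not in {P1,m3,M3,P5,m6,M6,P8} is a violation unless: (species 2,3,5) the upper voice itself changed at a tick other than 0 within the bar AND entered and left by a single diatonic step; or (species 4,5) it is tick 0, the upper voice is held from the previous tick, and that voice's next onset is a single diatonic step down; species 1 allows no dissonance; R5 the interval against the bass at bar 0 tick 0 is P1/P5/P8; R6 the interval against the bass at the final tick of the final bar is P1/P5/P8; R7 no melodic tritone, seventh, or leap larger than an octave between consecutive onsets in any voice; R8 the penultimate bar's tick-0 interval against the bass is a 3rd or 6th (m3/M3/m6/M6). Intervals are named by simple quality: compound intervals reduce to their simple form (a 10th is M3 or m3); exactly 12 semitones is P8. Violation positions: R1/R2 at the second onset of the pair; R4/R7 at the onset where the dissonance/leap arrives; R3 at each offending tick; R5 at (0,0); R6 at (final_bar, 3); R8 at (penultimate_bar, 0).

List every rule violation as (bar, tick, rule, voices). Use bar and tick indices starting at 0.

bar 0: v0=F3 v1=F4 v2=A4 downbeat M3
bar 1: v0=G3 v1=E4 v2=G4 downbeat P8
bar 2: v0=A3 v1=A4 v2=G4 downbeat m7
bar 3: v0=B3 v1=B4 v2=F4 downbeat TT
bar 4: v0=C4 v1=E4 v2=C5 downbeat P8
bar 5: v0=E4 v1=G4 v2=G5 downbeat m3
bar 6: v0=G3 v1=E4 v2=G4 downbeat P8
bar 7: v0=F3 v1=F4 v2=A4 downbeat M3
  -> R5 @ bar 0 tick 0 v(0, 2): opens on M3
  -> R2 @ bar 2 tick 0 v(0, 1): G3/E4 M6 -> A3/A4 P8 similar
  -> R3 @ bar 2 tick 0 v(1, 2): A4 above G4
  -> R4 @ bar 2 tick 0 v(0, 2): A3/G4 m7 untreated
  -> R3 @ bar 2 tick 1 v(1, 2): A4 above G4
  -> R3 @ bar 2 tick 2 v(1, 2): A4 above G4
  -> R3 @ bar 2 tick 3 v(1, 2): A4 above G4
  -> R1 @ bar 3 tick 0 v(0, 1): A3/A4 P8 -> B3/B4 P8 similar
  -> R3 @ bar 3 tick 0 v(1, 2): B4 above F4
  -> R4 @ bar 3 tick 0 v(0, 2): B3/F4 TT untreated
  -> R3 @ bar 3 tick 1 v(1, 2): B4 above F4
  -> R3 @ bar 3 tick 2 v(1, 2): B4 above F4
  -> R3 @ bar 3 tick 3 v(1, 2): B4 above F4
  -> R2 @ bar 4 tick 0 v(0, 2): B3/F4 TT -> C4/C5 P8 similar
  -> R2 @ bar 5 tick 0 v(1, 2): E4/C5 m6 -> G4/G5 P8 similar
  -> R2 @ bar 6 tick 0 v(0, 2): E4/G5 m3 -> G3/G4 P8 similar
  -> R8 @ bar 6 tick 0 v(0, 2): penult P8 not 3rd/6th
  -> R6 @ bar 7 tick 3 v(0, 2): closes on M3

(0, 0, R5, (0, 2))
(2, 0, R2, (0, 1))
(2, 0, R3, (1, 2))
(2, 0, R4, (0, 2))
(2, 1, R3, (1, 2))
(2, 2, R3, (1, 2))
(2, 3, R3, (1, 2))
(3, 0, R1, (0, 1))
(3, 0, R3, (1, 2))
(3, 0, R4, (0, 2))
(3, 1, R3, (1, 2))
(3, 2, R3, (1, 2))
(3, 3, R3, (1, 2))
(4, 0, R2, (0, 2))
(5, 0, R2, (1, 2))
(6, 0, R2, (0, 2))
(6, 0, R8, (0, 2))
(7, 3, R6, (0, 2))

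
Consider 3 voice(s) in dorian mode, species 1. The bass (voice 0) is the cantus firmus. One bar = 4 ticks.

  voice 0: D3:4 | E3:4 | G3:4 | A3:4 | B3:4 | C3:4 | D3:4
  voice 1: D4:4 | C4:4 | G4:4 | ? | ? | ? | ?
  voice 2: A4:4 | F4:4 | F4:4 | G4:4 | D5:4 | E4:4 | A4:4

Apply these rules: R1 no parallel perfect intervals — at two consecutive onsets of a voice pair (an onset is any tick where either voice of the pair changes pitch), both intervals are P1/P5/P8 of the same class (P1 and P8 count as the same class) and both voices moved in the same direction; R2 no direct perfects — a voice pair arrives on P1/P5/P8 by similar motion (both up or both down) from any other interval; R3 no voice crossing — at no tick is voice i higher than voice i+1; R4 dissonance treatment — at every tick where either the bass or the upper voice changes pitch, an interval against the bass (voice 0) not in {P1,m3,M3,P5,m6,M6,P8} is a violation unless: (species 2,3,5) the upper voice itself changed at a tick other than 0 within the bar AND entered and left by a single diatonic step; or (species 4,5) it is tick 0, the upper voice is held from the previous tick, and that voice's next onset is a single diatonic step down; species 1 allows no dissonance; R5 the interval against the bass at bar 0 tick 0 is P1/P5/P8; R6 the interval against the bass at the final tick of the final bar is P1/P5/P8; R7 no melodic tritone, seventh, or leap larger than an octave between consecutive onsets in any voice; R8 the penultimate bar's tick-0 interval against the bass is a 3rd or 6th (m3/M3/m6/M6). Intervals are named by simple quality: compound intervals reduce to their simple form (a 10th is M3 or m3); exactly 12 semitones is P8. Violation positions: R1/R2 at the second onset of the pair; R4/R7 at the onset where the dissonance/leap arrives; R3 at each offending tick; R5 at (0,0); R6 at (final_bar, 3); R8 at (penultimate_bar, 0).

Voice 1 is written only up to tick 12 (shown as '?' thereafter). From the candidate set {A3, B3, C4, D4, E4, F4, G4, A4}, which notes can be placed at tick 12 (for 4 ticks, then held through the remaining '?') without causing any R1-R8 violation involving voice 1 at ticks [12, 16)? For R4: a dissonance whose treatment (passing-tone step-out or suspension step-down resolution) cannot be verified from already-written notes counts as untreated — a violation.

{C4, E4, F4}

A3: violates R7
B3: violates R4
C4: legal
D4: violates R4
E4: legal
F4: legal
G4: violates R4
A4: violates R1,R3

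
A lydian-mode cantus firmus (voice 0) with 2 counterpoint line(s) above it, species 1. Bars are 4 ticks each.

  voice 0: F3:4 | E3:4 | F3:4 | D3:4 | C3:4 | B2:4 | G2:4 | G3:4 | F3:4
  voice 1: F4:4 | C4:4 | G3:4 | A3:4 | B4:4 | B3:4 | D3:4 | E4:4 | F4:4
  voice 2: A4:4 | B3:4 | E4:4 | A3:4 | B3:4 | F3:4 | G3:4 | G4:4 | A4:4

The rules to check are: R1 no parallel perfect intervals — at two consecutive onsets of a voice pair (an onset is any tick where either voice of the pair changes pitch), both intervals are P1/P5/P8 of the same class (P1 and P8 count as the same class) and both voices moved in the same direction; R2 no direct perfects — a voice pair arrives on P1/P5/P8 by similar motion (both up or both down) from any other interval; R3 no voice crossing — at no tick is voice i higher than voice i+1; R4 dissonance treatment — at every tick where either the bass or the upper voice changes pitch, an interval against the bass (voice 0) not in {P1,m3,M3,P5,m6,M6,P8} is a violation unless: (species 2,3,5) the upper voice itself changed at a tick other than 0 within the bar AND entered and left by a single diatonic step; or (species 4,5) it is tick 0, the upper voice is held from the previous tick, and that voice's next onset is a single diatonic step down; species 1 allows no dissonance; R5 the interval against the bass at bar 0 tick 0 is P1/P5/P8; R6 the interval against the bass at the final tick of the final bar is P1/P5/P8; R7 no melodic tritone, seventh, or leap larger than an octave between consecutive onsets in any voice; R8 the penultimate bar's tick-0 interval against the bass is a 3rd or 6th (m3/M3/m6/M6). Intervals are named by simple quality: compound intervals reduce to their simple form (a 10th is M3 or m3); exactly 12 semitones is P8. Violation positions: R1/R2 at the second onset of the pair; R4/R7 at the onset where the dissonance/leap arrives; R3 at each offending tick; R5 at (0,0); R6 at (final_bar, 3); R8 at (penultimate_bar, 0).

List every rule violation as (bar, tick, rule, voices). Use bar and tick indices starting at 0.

(0, 0, R5, (0, 2))
(1, 0, R2, (0, 2))
(1, 0, R3, (1, 2))
(1, 0, R7, (2,))
(1, 1, R3, (1, 2))
(1, 2, R3, (1, 2))
(1, 3, R3, (1, 2))
(2, 0, R4, (0, 1))
(2, 0, R4, (0, 2))
(3, 0, R2, (0, 2))
(4, 0, R1, (1, 2))
(4, 0, R3, (1, 2))
(4, 0, R4, (0, 1))
(4, 0, R4, (0, 2))
(4, 0, R7, (1,))
(4, 1, R3, (1, 2))
(4, 2, R3, (1, 2))
(4, 3, R3, (1, 2))
(5, 0, R2, (0, 1))
(5, 0, R3, (1, 2))
(5, 0, R4, (0, 2))
(5, 0, R7, (2,))
(5, 1, R3, (1, 2))
(5, 2, R3, (1, 2))
(5, 3, R3, (1, 2))
(6, 0, R2, (0, 1))
(7, 0, R1, (0, 2))
(7, 0, R7, (1,))
(7, 0, R8, (0, 2))
(8, 3, R6, (0, 2))

bar 0: v0=F3 v1=F4 v2=A4 downbeat M3
bar 1: v0=E3 v1=C4 v2=B3 downbeat P5
bar 2: v0=F3 v1=G3 v2=E4 downbeat M7
bar 3: v0=D3 v1=A3 v2=A3 downbeat P5
bar 4: v0=C3 v1=B4 v2=B3 downbeat M7
bar 5: v0=B2 v1=B3 v2=F3 downbeat TT
bar 6: v0=G2 v1=D3 v2=G3 downbeat P8
bar 7: v0=G3 v1=E4 v2=G4 downbeat P8
bar 8: v0=F3 v1=F4 v2=A4 downbeat M3
  -> R5 @ bar 0 tick 0 v(0, 2): opens on M3
  -> R2 @ bar 1 tick 0 v(0, 2): F3/A4 M3 -> E3/B3 P5 similar
  -> R3 @ bar 1 tick 0 v(1, 2): C4 above B3
  -> R7 @ bar 1 tick 0 v(2,): A4->B3 leap 10st
  -> R3 @ bar 1 tick 1 v(1, 2): C4 above B3
  -> R3 @ bar 1 tick 2 v(1, 2): C4 above B3
  -> R3 @ bar 1 tick 3 v(1, 2): C4 above B3
  -> R4 @ bar 2 tick 0 v(0, 1): F3/G3 M2 untreated
  -> R4 @ bar 2 tick 0 v(0, 2): F3/E4 M7 untreated
  -> R2 @ bar 3 tick 0 v(0, 2): F3/E4 M7 -> D3/A3 P5 similar
  -> R1 @ bar 4 tick 0 v(1, 2): A3/A3 P1 -> B4/B3 P8 similar
  -> R3 @ bar 4 tick 0 v(1, 2): B4 above B3
  -> R4 @ bar 4 tick 0 v(0, 1): C3/B4 M7 untreated
  -> R4 @ bar 4 tick 0 v(0, 2): C3/B3 M7 untreated
  -> R7 @ bar 4 tick 0 v(1,): A3->B4 leap 14st
  -> R3 @ bar 4 tick 1 v(1, 2): B4 above B3
  -> R3 @ bar 4 tick 2 v(1, 2): B4 above B3
  -> R3 @ bar 4 tick 3 v(1, 2): B4 above B3
  -> R2 @ bar 5 tick 0 v(0, 1): C3/B4 M7 -> B2/B3 P8 similar
  -> R3 @ bar 5 tick 0 v(1, 2): B3 above F3
  -> R4 @ bar 5 tick 0 v(0, 2): B2/F3 TT untreated
  -> R7 @ bar 5 tick 0 v(2,): B3->F3 leap 6st
  -> R3 @ bar 5 tick 1 v(1, 2): B3 above F3
  -> R3 @ bar 5 tick 2 v(1, 2): B3 above F3
  -> R3 @ bar 5 tick 3 v(1, 2): B3 above F3
  -> R2 @ bar 6 tick 0 v(0, 1): B2/B3 P8 -> G2/D3 P5 similar
  -> R1 @ bar 7 tick 0 v(0, 2): G2/G3 P8 -> G3/G4 P8 similar
  -> R7 @ bar 7 tick 0 v(1,): D3->E4 leap 14st
  -> R8 @ bar 7 tick 0 v(0, 2): penult P8 not 3rd/6th
  -> R6 @ bar 8 tick 3 v(0, 2): closes on M3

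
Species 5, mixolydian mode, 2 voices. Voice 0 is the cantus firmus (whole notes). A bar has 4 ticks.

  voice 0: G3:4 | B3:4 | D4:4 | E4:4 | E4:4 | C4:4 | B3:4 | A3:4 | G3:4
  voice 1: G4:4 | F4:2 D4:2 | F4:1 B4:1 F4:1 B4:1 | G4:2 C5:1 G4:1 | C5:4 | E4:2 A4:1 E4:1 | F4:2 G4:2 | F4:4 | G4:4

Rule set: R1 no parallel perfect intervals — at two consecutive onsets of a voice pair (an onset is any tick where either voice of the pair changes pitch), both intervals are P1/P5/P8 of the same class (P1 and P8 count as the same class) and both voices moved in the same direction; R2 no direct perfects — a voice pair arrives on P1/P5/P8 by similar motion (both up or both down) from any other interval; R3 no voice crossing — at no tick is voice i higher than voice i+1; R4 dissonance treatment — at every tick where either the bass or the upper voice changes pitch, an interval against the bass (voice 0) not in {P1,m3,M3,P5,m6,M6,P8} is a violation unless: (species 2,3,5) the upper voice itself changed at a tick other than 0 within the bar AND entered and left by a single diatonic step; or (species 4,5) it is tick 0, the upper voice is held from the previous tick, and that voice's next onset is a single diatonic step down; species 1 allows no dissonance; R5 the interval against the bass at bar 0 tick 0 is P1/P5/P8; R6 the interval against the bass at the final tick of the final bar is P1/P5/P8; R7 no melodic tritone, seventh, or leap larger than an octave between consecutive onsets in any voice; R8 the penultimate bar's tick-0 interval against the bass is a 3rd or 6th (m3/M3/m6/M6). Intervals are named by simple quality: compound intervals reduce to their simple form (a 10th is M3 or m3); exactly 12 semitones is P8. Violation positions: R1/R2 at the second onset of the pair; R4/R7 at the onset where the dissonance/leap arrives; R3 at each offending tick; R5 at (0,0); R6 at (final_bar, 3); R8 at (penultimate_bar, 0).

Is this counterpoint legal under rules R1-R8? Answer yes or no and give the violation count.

bar 0: v0=G3 v1=G4 (P8)
bar 1: v0=B3 v1=F4 (TT)
bar 2: v0=D4 v1=F4 (m3)
bar 3: v0=E4 v1=G4 (m3)
bar 4: v0=E4 v1=C5 (m6)
bar 5: v0=C4 v1=E4 (M3)
bar 6: v0=B3 v1=F4 (TT)
bar 7: v0=A3 v1=F4 (m6)
bar 8: v0=G3 v1=G4 (P8)
  R4 @ bar1.0: B3/F4 TT untreated
  R7 @ bar2.1: F4->B4 leap 6st
  R7 @ bar2.2: B4->F4 leap 6st
  R7 @ bar2.3: F4->B4 leap 6st
  R4 @ bar6.0: B3/F4 TT untreated

No (5 violations)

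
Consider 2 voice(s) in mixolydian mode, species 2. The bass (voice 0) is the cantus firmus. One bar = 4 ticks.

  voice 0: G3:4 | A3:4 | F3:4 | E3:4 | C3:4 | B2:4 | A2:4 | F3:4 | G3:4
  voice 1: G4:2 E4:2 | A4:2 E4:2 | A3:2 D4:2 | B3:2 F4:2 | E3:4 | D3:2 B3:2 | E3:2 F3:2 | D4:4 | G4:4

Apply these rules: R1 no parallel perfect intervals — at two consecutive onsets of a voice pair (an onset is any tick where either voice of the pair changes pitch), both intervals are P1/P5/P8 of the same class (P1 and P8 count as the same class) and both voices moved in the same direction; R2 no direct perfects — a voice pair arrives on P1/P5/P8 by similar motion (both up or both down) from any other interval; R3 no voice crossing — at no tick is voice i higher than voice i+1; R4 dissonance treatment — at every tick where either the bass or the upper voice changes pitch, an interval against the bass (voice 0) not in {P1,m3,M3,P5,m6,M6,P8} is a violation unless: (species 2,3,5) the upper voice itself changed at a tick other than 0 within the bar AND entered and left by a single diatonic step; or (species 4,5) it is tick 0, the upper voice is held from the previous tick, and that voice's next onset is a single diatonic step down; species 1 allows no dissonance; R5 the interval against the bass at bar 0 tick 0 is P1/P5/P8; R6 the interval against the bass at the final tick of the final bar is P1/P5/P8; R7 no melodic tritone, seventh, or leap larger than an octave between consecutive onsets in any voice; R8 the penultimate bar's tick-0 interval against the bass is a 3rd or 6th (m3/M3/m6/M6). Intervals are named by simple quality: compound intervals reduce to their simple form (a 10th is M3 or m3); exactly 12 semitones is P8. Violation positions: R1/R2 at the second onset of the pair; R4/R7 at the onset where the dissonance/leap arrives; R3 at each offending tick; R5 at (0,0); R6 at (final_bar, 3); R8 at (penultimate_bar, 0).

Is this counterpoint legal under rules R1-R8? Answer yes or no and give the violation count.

bar 0: v0=G3 v1=G4 (P8)
bar 1: v0=A3 v1=A4 (P8)
bar 2: v0=F3 v1=A3 (M3)
bar 3: v0=E3 v1=B3 (P5)
bar 4: v0=C3 v1=E3 (M3)
bar 5: v0=B2 v1=D3 (m3)
bar 6: v0=A2 v1=E3 (P5)
bar 7: v0=F3 v1=D4 (M6)
bar 8: v0=G3 v1=G4 (P8)
  R2 @ bar1.0: G3/E4 M6 -> A3/A4 P8 similar
  R2 @ bar3.0: F3/D4 M6 -> E3/B3 P5 similar
  R4 @ bar3.2: E3/F4 m2 untreated
  R7 @ bar3.2: B3->F4 leap 6st
  R7 @ bar4.0: F4->E3 leap 13st
  R2 @ bar6.0: B2/B3 P8 -> A2/E3 P5 similar
  R2 @ bar8.0: F3/D4 M6 -> G3/G4 P8 similar

No (7 violations)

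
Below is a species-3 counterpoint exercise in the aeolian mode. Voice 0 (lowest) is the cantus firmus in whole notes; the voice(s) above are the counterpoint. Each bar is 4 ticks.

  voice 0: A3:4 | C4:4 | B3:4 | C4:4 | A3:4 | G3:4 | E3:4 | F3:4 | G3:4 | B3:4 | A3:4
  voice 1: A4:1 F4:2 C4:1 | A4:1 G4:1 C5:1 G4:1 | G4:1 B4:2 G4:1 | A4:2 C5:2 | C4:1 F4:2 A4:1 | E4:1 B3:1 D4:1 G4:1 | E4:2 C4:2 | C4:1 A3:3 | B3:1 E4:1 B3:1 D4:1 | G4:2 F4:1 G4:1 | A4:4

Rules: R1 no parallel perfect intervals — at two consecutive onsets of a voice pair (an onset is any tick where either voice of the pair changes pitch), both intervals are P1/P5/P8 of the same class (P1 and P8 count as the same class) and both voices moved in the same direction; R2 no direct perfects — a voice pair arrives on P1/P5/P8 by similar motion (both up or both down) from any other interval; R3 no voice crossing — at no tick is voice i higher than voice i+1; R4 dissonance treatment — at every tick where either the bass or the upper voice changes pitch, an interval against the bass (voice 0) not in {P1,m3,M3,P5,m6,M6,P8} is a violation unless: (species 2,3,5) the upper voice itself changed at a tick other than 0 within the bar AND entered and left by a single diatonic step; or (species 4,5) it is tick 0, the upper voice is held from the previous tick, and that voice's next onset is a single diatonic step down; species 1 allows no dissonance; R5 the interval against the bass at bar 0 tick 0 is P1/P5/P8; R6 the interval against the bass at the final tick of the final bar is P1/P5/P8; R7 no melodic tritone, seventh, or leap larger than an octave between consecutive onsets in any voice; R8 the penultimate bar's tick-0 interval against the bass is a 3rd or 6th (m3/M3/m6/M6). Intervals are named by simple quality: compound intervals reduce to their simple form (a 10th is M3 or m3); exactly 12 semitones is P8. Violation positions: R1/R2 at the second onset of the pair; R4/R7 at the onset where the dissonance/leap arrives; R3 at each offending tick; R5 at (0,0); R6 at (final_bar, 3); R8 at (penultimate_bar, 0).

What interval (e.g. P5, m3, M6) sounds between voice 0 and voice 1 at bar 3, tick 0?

voice 0=C4 voice 1=A4 -> M6

M6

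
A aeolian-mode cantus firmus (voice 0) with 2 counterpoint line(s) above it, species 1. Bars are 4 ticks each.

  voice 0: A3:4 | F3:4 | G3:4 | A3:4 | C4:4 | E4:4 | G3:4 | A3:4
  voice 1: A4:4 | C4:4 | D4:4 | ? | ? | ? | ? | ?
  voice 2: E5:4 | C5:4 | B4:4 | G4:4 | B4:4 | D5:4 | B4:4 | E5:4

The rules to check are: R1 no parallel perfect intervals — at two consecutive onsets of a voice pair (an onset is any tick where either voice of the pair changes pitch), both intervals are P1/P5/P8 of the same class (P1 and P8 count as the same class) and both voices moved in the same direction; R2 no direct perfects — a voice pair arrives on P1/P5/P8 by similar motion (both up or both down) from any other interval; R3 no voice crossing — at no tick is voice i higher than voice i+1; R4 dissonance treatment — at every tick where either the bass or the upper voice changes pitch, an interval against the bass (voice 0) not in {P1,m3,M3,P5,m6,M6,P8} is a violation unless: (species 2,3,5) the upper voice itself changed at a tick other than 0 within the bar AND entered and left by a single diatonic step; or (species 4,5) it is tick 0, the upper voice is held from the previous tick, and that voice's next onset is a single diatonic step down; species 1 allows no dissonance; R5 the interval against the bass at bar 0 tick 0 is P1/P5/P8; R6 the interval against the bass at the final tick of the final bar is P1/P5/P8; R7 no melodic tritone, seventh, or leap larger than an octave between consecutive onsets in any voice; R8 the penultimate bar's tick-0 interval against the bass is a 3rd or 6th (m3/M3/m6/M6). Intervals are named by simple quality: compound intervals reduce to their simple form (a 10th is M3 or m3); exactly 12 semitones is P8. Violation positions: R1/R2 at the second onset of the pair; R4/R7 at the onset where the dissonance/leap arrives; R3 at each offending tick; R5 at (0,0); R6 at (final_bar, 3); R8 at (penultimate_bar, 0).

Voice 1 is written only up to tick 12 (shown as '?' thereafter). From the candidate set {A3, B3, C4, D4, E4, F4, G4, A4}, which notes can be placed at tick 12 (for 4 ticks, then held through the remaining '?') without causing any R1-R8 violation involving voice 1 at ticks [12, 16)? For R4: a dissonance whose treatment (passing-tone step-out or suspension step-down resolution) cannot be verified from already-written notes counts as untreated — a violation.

{A3, F4}

A3: legal
B3: violates R4
C4: violates R2
D4: violates R4
E4: violates R1
F4: legal
G4: violates R4
A4: violates R2,R3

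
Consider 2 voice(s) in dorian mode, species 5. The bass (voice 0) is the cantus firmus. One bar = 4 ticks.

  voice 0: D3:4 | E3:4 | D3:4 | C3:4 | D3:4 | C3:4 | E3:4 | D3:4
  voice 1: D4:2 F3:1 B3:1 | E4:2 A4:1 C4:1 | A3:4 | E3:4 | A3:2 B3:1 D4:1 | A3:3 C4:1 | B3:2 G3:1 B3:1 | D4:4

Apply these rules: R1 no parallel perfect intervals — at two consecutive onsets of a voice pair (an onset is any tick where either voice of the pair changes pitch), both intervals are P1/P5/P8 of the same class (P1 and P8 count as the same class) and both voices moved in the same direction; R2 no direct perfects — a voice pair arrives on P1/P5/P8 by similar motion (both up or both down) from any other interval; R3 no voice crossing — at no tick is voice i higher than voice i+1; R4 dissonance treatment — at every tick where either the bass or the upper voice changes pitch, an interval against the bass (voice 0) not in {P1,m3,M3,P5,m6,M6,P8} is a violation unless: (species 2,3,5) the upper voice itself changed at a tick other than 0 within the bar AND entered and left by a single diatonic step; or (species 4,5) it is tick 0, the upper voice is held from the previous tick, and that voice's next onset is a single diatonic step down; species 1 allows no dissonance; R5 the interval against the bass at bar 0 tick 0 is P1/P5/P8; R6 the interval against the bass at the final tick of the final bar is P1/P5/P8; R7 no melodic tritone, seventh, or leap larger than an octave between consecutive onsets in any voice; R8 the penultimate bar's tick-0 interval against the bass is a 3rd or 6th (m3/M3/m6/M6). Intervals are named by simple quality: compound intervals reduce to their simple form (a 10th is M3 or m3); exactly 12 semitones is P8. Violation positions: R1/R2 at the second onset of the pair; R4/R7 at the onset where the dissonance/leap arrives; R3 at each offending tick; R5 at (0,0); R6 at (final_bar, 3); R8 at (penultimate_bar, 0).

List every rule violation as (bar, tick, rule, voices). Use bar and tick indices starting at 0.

(0, 3, R7, (1,))
(1, 0, R2, (0, 1))
(1, 2, R4, (0, 1))
(2, 0, R2, (0, 1))
(4, 0, R2, (0, 1))
(6, 0, R8, (0, 1))

bar 0: v0=D3 v1=D4 downbeat P8
bar 1: v0=E3 v1=E4 downbeat P8
bar 2: v0=D3 v1=A3 downbeat P5
bar 3: v0=C3 v1=E3 downbeat M3
bar 4: v0=D3 v1=A3 downbeat P5
bar 5: v0=C3 v1=A3 downbeat M6
bar 6: v0=E3 v1=B3 downbeat P5
bar 7: v0=D3 v1=D4 downbeat P8
  -> R7 @ bar 0 tick 3 v(1,): F3->B3 leap 6st
  -> R2 @ bar 1 tick 0 v(0, 1): D3/B3 M6 -> E3/E4 P8 similar
  -> R4 @ bar 1 tick 2 v(0, 1): E3/A4 P4 untreated
  -> R2 @ bar 2 tick 0 v(0, 1): E3/C4 m6 -> D3/A3 P5 similar
  -> R2 @ bar 4 tick 0 v(0, 1): C3/E3 M3 -> D3/A3 P5 similar
  -> R8 @ bar 6 tick 0 v(0, 1): penult P5 not 3rd/6th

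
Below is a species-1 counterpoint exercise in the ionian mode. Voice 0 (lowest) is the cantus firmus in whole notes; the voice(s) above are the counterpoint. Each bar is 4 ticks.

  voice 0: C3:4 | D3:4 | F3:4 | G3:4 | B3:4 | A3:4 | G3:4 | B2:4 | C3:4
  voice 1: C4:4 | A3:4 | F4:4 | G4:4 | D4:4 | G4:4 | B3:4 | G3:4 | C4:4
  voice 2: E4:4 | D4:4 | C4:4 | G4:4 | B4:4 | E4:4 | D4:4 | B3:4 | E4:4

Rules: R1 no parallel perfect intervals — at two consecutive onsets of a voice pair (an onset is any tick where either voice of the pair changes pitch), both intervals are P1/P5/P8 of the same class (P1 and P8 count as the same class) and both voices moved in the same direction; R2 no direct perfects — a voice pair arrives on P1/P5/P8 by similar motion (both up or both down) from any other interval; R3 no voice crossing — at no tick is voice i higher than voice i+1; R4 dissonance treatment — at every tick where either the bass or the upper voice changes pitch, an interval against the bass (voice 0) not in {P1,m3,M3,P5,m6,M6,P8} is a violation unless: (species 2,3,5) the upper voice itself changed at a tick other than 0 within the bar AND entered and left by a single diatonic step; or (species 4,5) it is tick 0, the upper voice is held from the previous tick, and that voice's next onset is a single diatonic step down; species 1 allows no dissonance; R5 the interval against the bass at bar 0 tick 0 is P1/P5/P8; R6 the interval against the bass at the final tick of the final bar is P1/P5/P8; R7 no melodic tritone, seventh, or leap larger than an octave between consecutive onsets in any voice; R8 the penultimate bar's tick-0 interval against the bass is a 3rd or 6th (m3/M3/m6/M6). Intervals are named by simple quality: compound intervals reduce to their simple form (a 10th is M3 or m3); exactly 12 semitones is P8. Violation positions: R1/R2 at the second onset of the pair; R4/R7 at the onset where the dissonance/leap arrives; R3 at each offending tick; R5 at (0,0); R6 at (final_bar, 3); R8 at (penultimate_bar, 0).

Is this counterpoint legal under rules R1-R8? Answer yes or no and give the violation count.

No (21 violations)

bar 0: v0=C3 v1=C4 v2=E4 (M3)
bar 1: v0=D3 v1=A3 v2=D4 (P8)
bar 2: v0=F3 v1=F4 v2=C4 (P5)
bar 3: v0=G3 v1=G4 v2=G4 (P8)
bar 4: v0=B3 v1=D4 v2=B4 (P8)
bar 5: v0=A3 v1=G4 v2=E4 (P5)
bar 6: v0=G3 v1=B3 v2=D4 (P5)
bar 7: v0=B2 v1=G3 v2=B3 (P8)
bar 8: v0=C3 v1=C4 v2=E4 (M3)
  R5 @ bar0.0: opens on M3
  R2 @ bar2.0: D3/A3 P5 -> F3/F4 P8 similar
  R3 @ bar2.0: F4 above C4
  R3 @ bar2.1: F4 above C4
  R3 @ bar2.2: F4 above C4
  R3 @ bar2.3: F4 above C4
  R1 @ bar3.0: F3/F4 P8 -> G3/G4 P8 similar
  R2 @ bar3.0: F3/C4 P5 -> G3/G4 P8 similar
  R2 @ bar3.0: F4/C4 P4 -> G4/G4 P1 similar
  R1 @ bar4.0: G3/G4 P8 -> B3/B4 P8 similar
  R2 @ bar5.0: B3/B4 P8 -> A3/E4 P5 similar
  R3 @ bar5.0: G4 above E4
  R4 @ bar5.0: A3/G4 m7 untreated
  R3 @ bar5.1: G4 above E4
  R3 @ bar5.2: G4 above E4
  R3 @ bar5.3: G4 above E4
  R1 @ bar6.0: A3/E4 P5 -> G3/D4 P5 similar
  R2 @ bar7.0: G3/D4 P5 -> B2/B3 P8 similar
  R8 @ bar7.0: penult P8 not 3rd/6th
  R2 @ bar8.0: B2/G3 m6 -> C3/C4 P8 similar
  R6 @ bar8.3: closes on M3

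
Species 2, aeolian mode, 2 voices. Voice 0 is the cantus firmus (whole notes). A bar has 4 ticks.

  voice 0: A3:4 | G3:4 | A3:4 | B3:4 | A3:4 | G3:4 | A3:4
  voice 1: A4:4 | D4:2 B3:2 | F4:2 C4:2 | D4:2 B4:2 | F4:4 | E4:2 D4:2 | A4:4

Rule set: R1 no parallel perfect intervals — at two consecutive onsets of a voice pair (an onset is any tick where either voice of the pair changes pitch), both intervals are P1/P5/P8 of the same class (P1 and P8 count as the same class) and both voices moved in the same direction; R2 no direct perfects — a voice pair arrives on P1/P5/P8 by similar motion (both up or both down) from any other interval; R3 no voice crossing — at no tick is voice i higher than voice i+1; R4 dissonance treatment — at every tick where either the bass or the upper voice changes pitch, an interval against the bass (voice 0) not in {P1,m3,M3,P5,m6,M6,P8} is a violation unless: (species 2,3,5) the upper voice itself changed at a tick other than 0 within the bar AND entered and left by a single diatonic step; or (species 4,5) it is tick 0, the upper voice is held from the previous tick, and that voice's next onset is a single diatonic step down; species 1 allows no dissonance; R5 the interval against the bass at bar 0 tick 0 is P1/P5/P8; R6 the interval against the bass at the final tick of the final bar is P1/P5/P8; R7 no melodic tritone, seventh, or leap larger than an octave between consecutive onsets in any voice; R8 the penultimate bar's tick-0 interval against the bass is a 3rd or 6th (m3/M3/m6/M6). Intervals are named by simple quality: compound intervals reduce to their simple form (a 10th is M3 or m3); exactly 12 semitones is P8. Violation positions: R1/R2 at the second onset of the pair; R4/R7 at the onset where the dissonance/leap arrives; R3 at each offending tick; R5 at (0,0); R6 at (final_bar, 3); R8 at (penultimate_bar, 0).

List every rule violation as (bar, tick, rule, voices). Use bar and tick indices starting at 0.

bar 0: v0=A3 v1=A4 downbeat P8
bar 1: v0=G3 v1=D4 downbeat P5
bar 2: v0=A3 v1=F4 downbeat m6
bar 3: v0=B3 v1=D4 downbeat m3
bar 4: v0=A3 v1=F4 downbeat m6
bar 5: v0=G3 v1=E4 downbeat M6
bar 6: v0=A3 v1=A4 downbeat P8
  -> R2 @ bar 1 tick 0 v(0, 1): A3/A4 P8 -> G3/D4 P5 similar
  -> R7 @ bar 2 tick 0 v(1,): B3->F4 leap 6st
  -> R7 @ bar 4 tick 0 v(1,): B4->F4 leap 6st
  -> R2 @ bar 6 tick 0 v(0, 1): G3/D4 P5 -> A3/A4 P8 similar

(1, 0, R2, (0, 1))
(2, 0, R7, (1,))
(4, 0, R7, (1,))
(6, 0, R2, (0, 1))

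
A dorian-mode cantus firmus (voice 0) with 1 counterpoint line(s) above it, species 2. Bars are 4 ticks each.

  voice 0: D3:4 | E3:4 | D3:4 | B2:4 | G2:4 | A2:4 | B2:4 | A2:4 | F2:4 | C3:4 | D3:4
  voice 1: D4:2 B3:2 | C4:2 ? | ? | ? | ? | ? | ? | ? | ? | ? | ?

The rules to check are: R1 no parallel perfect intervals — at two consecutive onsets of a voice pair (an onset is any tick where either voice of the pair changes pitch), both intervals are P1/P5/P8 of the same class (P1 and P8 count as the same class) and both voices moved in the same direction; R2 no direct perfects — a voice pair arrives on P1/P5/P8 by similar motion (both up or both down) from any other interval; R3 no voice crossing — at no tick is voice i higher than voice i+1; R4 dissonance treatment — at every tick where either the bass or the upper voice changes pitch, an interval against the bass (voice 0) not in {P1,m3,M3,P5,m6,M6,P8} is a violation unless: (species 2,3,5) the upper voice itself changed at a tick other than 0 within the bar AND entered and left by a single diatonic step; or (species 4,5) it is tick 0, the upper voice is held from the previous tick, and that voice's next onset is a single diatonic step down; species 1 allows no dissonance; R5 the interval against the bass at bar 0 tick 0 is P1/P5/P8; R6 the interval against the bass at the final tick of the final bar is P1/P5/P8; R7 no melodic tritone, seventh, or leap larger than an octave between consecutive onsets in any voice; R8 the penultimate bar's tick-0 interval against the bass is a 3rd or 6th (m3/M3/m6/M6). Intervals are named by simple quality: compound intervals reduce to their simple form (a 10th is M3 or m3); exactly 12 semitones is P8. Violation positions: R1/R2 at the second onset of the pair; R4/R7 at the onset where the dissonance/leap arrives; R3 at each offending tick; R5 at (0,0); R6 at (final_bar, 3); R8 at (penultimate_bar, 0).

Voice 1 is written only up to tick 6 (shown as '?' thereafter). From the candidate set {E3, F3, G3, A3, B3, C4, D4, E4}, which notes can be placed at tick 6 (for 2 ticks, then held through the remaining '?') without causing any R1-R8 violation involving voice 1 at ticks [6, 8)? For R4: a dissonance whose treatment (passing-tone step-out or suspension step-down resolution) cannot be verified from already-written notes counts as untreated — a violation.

{B3, C4, E3, E4, G3}

E3: legal
F3: violates R4
G3: legal
A3: violates R4
B3: legal
C4: legal
D4: violates R4
E4: legal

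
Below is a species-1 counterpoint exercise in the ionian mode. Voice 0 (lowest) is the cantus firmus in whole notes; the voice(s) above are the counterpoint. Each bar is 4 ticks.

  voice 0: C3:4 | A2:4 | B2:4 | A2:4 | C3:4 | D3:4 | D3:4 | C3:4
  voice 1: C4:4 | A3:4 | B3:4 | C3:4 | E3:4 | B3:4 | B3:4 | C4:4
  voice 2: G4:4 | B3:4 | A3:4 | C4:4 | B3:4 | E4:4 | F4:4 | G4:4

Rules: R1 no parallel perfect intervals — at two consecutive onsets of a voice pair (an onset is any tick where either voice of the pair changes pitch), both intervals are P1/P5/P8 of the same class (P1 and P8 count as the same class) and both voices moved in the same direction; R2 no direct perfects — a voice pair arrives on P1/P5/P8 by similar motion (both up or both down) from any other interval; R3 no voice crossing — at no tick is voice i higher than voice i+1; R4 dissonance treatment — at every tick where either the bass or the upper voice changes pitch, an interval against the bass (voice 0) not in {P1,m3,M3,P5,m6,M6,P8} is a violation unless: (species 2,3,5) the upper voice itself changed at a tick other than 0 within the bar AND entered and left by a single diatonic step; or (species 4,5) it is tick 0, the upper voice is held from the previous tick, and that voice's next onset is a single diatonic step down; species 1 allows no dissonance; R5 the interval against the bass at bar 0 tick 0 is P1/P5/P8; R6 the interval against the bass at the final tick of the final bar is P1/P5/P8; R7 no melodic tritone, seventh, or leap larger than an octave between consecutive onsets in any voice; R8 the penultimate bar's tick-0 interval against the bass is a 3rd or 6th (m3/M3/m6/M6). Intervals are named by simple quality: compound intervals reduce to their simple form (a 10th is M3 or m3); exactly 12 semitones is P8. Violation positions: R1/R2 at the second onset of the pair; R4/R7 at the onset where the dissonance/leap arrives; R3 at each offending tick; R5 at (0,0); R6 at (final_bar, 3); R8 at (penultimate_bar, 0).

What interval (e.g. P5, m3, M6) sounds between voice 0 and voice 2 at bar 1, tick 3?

voice 0=A2 voice 2=B3 -> M2

M2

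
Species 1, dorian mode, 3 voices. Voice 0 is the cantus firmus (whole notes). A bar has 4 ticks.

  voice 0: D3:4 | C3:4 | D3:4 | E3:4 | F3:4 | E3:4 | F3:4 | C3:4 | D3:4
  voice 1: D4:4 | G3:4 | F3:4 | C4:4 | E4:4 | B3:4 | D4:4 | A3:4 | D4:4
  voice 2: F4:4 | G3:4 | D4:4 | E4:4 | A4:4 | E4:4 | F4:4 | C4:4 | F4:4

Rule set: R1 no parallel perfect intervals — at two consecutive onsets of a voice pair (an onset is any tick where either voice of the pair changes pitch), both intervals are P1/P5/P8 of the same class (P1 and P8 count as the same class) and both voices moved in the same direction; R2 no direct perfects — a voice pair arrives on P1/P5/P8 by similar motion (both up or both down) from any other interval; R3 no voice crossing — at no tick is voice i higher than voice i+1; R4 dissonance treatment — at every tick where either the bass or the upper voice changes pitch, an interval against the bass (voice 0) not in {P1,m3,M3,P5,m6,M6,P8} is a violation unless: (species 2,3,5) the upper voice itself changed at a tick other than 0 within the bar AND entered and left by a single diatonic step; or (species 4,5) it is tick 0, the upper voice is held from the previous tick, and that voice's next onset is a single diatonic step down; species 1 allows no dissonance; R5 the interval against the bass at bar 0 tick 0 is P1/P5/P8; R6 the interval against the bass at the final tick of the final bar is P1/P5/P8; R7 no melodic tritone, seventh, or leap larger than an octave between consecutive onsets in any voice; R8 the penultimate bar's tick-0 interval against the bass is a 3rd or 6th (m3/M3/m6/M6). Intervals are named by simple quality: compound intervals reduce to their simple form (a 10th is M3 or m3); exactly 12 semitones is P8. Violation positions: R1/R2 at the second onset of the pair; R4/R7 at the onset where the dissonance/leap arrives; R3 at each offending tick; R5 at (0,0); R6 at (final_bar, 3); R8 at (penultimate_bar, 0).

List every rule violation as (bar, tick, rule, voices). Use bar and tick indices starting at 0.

(0, 0, R5, (0, 2))
(1, 0, R2, (0, 1))
(1, 0, R2, (0, 2))
(1, 0, R2, (1, 2))
(1, 0, R7, (2,))
(2, 0, R2, (0, 2))
(3, 0, R1, (0, 2))
(4, 0, R4, (0, 1))
(5, 0, R2, (0, 1))
(5, 0, R2, (0, 2))
(6, 0, R1, (0, 2))
(7, 0, R1, (0, 2))
(7, 0, R8, (0, 2))
(8, 0, R2, (0, 1))
(8, 3, R6, (0, 2))

bar 0: v0=D3 v1=D4 v2=F4 downbeat m3
bar 1: v0=C3 v1=G3 v2=G3 downbeat P5
bar 2: v0=D3 v1=F3 v2=D4 downbeat P8
bar 3: v0=E3 v1=C4 v2=E4 downbeat P8
bar 4: v0=F3 v1=E4 v2=A4 downbeat M3
bar 5: v0=E3 v1=B3 v2=E4 downbeat P8
bar 6: v0=F3 v1=D4 v2=F4 downbeat P8
bar 7: v0=C3 v1=A3 v2=C4 downbeat P8
bar 8: v0=D3 v1=D4 v2=F4 downbeat m3
  -> R5 @ bar 0 tick 0 v(0, 2): opens on m3
  -> R2 @ bar 1 tick 0 v(0, 1): D3/D4 P8 -> C3/G3 P5 similar
  -> R2 @ bar 1 tick 0 v(0, 2): D3/F4 m3 -> C3/G3 P5 similar
  -> R2 @ bar 1 tick 0 v(1, 2): D4/F4 m3 -> G3/G3 P1 similar
  -> R7 @ bar 1 tick 0 v(2,): F4->G3 leap 10st
  -> R2 @ bar 2 tick 0 v(0, 2): C3/G3 P5 -> D3/D4 P8 similar
  -> R1 @ bar 3 tick 0 v(0, 2): D3/D4 P8 -> E3/E4 P8 similar
  -> R4 @ bar 4 tick 0 v(0, 1): F3/E4 M7 untreated
  -> R2 @ bar 5 tick 0 v(0, 1): F3/E4 M7 -> E3/B3 P5 similar
  -> R2 @ bar 5 tick 0 v(0, 2): F3/A4 M3 -> E3/E4 P8 similar
  -> R1 @ bar 6 tick 0 v(0, 2): E3/E4 P8 -> F3/F4 P8 similar
  -> R1 @ bar 7 tick 0 v(0, 2): F3/F4 P8 -> C3/C4 P8 similar
  -> R8 @ bar 7 tick 0 v(0, 2): penult P8 not 3rd/6th
  -> R2 @ bar 8 tick 0 v(0, 1): C3/A3 M6 -> D3/D4 P8 similar
  -> R6 @ bar 8 tick 3 v(0, 2): closes on m3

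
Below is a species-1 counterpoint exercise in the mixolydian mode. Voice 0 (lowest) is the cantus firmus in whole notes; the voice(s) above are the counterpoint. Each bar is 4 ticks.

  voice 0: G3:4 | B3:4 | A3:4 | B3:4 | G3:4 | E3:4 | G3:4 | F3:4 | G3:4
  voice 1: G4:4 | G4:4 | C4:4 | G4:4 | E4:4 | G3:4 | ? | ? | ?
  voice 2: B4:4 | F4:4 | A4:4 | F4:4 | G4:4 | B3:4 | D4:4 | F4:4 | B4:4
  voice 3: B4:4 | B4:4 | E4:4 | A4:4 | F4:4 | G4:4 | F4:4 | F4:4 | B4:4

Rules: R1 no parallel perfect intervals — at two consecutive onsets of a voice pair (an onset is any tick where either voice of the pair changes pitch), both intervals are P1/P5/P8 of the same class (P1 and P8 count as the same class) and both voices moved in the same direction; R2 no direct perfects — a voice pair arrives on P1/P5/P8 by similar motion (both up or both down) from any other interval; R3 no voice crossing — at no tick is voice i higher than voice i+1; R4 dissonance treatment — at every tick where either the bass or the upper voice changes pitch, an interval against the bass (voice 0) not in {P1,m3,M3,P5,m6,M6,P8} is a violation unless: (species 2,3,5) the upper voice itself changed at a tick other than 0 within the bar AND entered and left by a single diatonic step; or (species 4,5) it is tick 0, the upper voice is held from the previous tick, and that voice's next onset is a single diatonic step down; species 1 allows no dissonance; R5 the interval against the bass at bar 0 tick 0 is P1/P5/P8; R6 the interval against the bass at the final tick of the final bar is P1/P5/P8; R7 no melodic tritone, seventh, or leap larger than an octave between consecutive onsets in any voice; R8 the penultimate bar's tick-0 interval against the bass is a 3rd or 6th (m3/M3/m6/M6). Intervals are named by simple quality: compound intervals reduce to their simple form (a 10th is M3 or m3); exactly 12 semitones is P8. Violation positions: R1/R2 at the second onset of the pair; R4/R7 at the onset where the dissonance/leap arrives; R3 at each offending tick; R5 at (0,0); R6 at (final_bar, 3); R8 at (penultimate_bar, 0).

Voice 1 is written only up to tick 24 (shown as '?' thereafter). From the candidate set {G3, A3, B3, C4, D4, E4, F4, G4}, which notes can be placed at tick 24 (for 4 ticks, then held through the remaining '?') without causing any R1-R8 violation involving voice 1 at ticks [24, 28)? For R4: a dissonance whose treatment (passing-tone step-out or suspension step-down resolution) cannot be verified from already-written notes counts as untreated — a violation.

G3: legal
A3: violates R4
B3: legal
C4: violates R4
D4: violates R2
E4: violates R3
F4: violates R3,R4,R7
G4: violates R2,R3

{B3, G3}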